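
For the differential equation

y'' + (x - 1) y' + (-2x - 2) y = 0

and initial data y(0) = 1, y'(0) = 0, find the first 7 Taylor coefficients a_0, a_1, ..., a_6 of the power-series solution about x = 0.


Ansatz: y(x) = sum_{n>=0} a_n x^n, so y'(x) = sum_{n>=1} n a_n x^(n-1) and y''(x) = sum_{n>=2} n(n-1) a_n x^(n-2).
Substitute into P(x) y'' + Q(x) y' + R(x) y = 0 with P(x) = 1, Q(x) = x - 1, R(x) = -2x - 2, and match powers of x.
Initial conditions: a_0 = 1, a_1 = 0.
Setting the coefficient of each power of x to zero and solving order by order (substituting the coefficients already found):
  x^0: 2 a_2 - a_1 - 2 a_0 = 0  ->  2 a_2 = a_1 + 2 a_0 = 2  ->  a_2 = 1
  x^1: 6 a_3 - 2 a_2 - a_1 - 2 a_0 = 0  ->  6 a_3 = 2 a_2 + a_1 + 2 a_0 = 4  ->  a_3 = 2/3
  x^2: 12 a_4 - 3 a_3 - 2 a_1 = 0  ->  12 a_4 = 3 a_3 + 2 a_1 = 2  ->  a_4 = 1/6
  x^3: 20 a_5 - 4 a_4 + a_3 - 2 a_2 = 0  ->  20 a_5 = 4 a_4 - a_3 + 2 a_2 = 2  ->  a_5 = 1/10
  x^4: 30 a_6 - 5 a_5 + 2 a_4 - 2 a_3 = 0  ->  30 a_6 = 5 a_5 - 2 a_4 + 2 a_3 = 3/2  ->  a_6 = 1/20
Truncated series: y(x) = 1 + x^2 + (2/3) x^3 + (1/6) x^4 + (1/10) x^5 + (1/20) x^6 + O(x^7).

a_0 = 1; a_1 = 0; a_2 = 1; a_3 = 2/3; a_4 = 1/6; a_5 = 1/10; a_6 = 1/20


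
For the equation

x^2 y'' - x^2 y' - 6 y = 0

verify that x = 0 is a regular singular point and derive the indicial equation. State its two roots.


Divide by x^2 to reach normal form y'' + P_1(x) y' + P_2(x) y = 0 with P_1(x) = -1 and P_2(x) = -6/x^2.
x = 0 is a singular point because the y-coefficient -6/x^2 has a pole at x = 0.
It is a regular singular point because x P_1(x) = p(x) = -x and x^2 P_2(x) = q(x) = -6 are polynomials, hence analytic at x = 0.
p(0) = 0,  q(0) = -6.
Indicial equation: r(r-1) + p(0) r + q(0) = 0, i.e. r^2 + (p(0) - 1) r + q(0) = 0, i.e. r^2 - 1 r - 6 = 0.
Discriminant: (-1)^2 - 4(-6) = 25, so r = (1 ± 5)/2.
Solving: r_1 = 3, r_2 = -2.

indicial: r^2 - 1 r - 6 = 0; roots r_1 = 3, r_2 = -2


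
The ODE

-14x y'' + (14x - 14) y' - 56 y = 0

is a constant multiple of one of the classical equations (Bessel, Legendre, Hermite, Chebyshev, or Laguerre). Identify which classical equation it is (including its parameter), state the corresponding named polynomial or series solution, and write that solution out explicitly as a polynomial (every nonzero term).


All three coefficients share the factor -14; dividing through by -14 gives  x y'' + (1 - x) y' + 4 y = 0.
This matches the Laguerre equation x y'' + (1 - x) y' + n y = 0 with n = 4; the polynomial solution is L_4(x).
With y = sum_k a_k x^k, matching x^k gives (k+1)k a_{k+1} + (k+1) a_{k+1} - k a_k + n a_k = 0, i.e. (k+1)^2 a_{k+1} = (k - n) a_k = (k - 4) a_k. The right side vanishes at k = 4, so the series terminates at degree 4.
Standard normalization L_n(0) = 1 gives a_0 = 1. Work upward with a_{k+1} = (k - 4) a_k / (k+1)^2:
  a_1 = (0 - 4)(1) / 1^2 = -4/1 = -4
  a_2 = (1 - 4)(-4) / 2^2 = 12/4 = 3
  a_3 = (2 - 4)(3) / 3^2 = -6/9 = -2/3
  a_4 = (3 - 4)(-2/3) / 4^2 = (2/3)/16 = 1/24
Hence L_4(x) = x^4/24 - 2 x^3/3 + 3 x^2 - 4 x + 1.

L_4(x); series = x^4/24 - 2 x^3/3 + 3 x^2 - 4 x + 1


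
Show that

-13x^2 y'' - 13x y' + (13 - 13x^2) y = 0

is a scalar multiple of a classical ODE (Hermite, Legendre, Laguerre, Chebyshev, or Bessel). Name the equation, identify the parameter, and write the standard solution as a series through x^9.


All three coefficients share the factor -13; dividing through by -13 gives  x^2 y'' + x y' + (x^2 - 1) y = 0.
This matches the Bessel equation x^2 y'' + x y' + (x^2 - nu^2) y = 0 with nu^2 = 1, so nu = 1; the solution bounded at x = 0 is J_1(x).
Frobenius at x = 0: indicial roots ±nu; for r = nu the recurrence k(k + 2nu) c_k = -c_{k-2} gives the standard series J_nu(x) = sum_{k>=0} (-1)^k / (k! (k+nu)!) (x/2)^(2k+nu). Evaluate the first 5 terms:
  k = 0: (-1)^0 / (0! * 1! * 2^1) x^1 = 1/(1*1*2) x^1 = (1/2) x^1
  k = 1: (-1)^1 / (1! * 2! * 2^3) x^3 = -1/(1*2*8) x^3 = (-1/16) x^3
  k = 2: (-1)^2 / (2! * 3! * 2^5) x^5 = 1/(2*6*32) x^5 = (1/384) x^5
  k = 3: (-1)^3 / (3! * 4! * 2^7) x^7 = -1/(6*24*128) x^7 = (-1/18432) x^7
  k = 4: (-1)^4 / (4! * 5! * 2^9) x^9 = 1/(24*120*512) x^9 = (1/1474560) x^9
Hence J_1(x) = x^9/1474560 - x^7/18432 + x^5/384 - x^3/16 + x/2 + ....

J_1(x); series = x^9/1474560 - x^7/18432 + x^5/384 - x^3/16 + x/2


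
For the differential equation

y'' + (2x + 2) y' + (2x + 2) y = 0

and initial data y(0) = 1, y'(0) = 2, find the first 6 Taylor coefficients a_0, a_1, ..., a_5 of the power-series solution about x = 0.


Ansatz: y(x) = sum_{n>=0} a_n x^n, so y'(x) = sum_{n>=1} n a_n x^(n-1) and y''(x) = sum_{n>=2} n(n-1) a_n x^(n-2).
Substitute into P(x) y'' + Q(x) y' + R(x) y = 0 with P(x) = 1, Q(x) = 2x + 2, R(x) = 2x + 2, and match powers of x.
Initial conditions: a_0 = 1, a_1 = 2.
Setting the coefficient of each power of x to zero and solving order by order (substituting the coefficients already found):
  x^0: 2 a_2 + 2 a_1 + 2 a_0 = 0  ->  2 a_2 = -2 a_1 - 2 a_0 = -6  ->  a_2 = -3
  x^1: 6 a_3 + 4 a_2 + 4 a_1 + 2 a_0 = 0  ->  6 a_3 = -4 a_2 - 4 a_1 - 2 a_0 = 2  ->  a_3 = 1/3
  x^2: 12 a_4 + 6 a_3 + 6 a_2 + 2 a_1 = 0  ->  12 a_4 = -6 a_3 - 6 a_2 - 2 a_1 = 12  ->  a_4 = 1
  x^3: 20 a_5 + 8 a_4 + 8 a_3 + 2 a_2 = 0  ->  20 a_5 = -8 a_4 - 8 a_3 - 2 a_2 = -14/3  ->  a_5 = -7/30
Truncated series: y(x) = 1 + 2 x - 3 x^2 + (1/3) x^3 + x^4 - (7/30) x^5 + O(x^6).

a_0 = 1; a_1 = 2; a_2 = -3; a_3 = 1/3; a_4 = 1; a_5 = -7/30


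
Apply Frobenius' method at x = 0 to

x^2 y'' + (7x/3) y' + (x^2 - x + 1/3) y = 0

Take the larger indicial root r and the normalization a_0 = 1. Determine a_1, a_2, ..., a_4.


Write in Frobenius form y'' + (p(x)/x) y' + (q(x)/x^2) y = 0:
  p(x) = 7/3,  q(x) = x^2 - x + 1/3.
Indicial equation: r(r-1) + (7/3) r + (1/3) = 0 -> roots r_1 = -1/3, r_2 = -1.
Take r = r_1 = -1/3. Let y(x) = x^r sum_{n>=0} a_n x^n with a_0 = 1.
Substitute y = x^r sum a_n x^n and match x^{r+n}. The recurrence is
  D(n) a_n - 1 a_{n-1} + 1 a_{n-2} = 0,  where D(n) = (r+n)(r+n-1) + (7/3)(r+n) + (1/3).
  a_n = [1 a_{n-1} - 1 a_{n-2}] / D(n).
Since the indicial polynomial factors as (r - r_1)(r - r_2), D(n) = (r_1 + n - r_1)(r_1 + n - r_2) = n(n + 2/3).
Evaluating step by step (a_0 = 1):
  n = 1: D(1) = 1(1 + 2/3) = 5/3; numerator = 1(1) = 1; a_1 = (1)/(5/3) = 3/5
  n = 2: D(2) = 2(2 + 2/3) = 16/3; numerator = 1(3/5) - 1(1) = -2/5; a_2 = (-2/5)/(16/3) = -3/40
  n = 3: D(3) = 3(3 + 2/3) = 11; numerator = 1(-3/40) - 1(3/5) = -27/40; a_3 = (-27/40)/(11) = -27/440
  n = 4: D(4) = 4(4 + 2/3) = 56/3; numerator = 1(-27/440) - 1(-3/40) = 3/220; a_4 = (3/220)/(56/3) = 9/12320

r = -1/3; a_0 = 1; a_1 = 3/5; a_2 = -3/40; a_3 = -27/440; a_4 = 9/12320


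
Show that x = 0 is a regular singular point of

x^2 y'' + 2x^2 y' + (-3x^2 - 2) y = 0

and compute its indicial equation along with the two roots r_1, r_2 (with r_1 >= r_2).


Divide by x^2 to reach normal form y'' + P_1(x) y' + P_2(x) y = 0 with P_1(x) = 2 and P_2(x) = -3 - 2/x^2.
x = 0 is a singular point because the y-coefficient -3 - 2/x^2 has a pole at x = 0.
It is a regular singular point because x P_1(x) = p(x) = 2x and x^2 P_2(x) = q(x) = -3x^2 - 2 are polynomials, hence analytic at x = 0.
p(0) = 0,  q(0) = -2.
Indicial equation: r(r-1) + p(0) r + q(0) = 0, i.e. r^2 + (p(0) - 1) r + q(0) = 0, i.e. r^2 - 1 r - 2 = 0.
Discriminant: (-1)^2 - 4(-2) = 9, so r = (1 ± 3)/2.
Solving: r_1 = 2, r_2 = -1.

indicial: r^2 - 1 r - 2 = 0; roots r_1 = 2, r_2 = -1


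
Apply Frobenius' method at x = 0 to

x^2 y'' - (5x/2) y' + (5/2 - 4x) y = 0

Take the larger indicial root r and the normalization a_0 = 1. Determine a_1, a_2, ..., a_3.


Write in Frobenius form y'' + (p(x)/x) y' + (q(x)/x^2) y = 0:
  p(x) = -5/2,  q(x) = 5/2 - 4x.
Indicial equation: r(r-1) + (-5/2) r + (5/2) = 0 -> roots r_1 = 5/2, r_2 = 1.
Take r = r_1 = 5/2. Let y(x) = x^r sum_{n>=0} a_n x^n with a_0 = 1.
Substitute y = x^r sum a_n x^n and match x^{r+n}. The recurrence is
  D(n) a_n - 4 a_{n-1} = 0,  where D(n) = (r+n)(r+n-1) + (-5/2)(r+n) + (5/2).
  a_n = 4 / D(n) * a_{n-1}.
Since the indicial polynomial factors as (r - r_1)(r - r_2), D(n) = (r_1 + n - r_1)(r_1 + n - r_2) = n(n + 3/2).
Evaluating step by step (a_0 = 1):
  n = 1: D(1) = 1(1 + 3/2) = 5/2; numerator = 4(1) = 4; a_1 = (4)/(5/2) = 8/5
  n = 2: D(2) = 2(2 + 3/2) = 7; numerator = 4(8/5) = 32/5; a_2 = (32/5)/(7) = 32/35
  n = 3: D(3) = 3(3 + 3/2) = 27/2; numerator = 4(32/35) = 128/35; a_3 = (128/35)/(27/2) = 256/945

r = 5/2; a_0 = 1; a_1 = 8/5; a_2 = 32/35; a_3 = 256/945


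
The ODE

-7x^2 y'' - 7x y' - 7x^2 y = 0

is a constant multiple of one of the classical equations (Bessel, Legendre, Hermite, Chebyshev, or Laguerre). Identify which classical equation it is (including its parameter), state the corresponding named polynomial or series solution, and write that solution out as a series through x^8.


All three coefficients share the factor -7; dividing through by -7 gives  x^2 y'' + x y' + x^2 y = 0.
This matches the Bessel equation x^2 y'' + x y' + (x^2 - nu^2) y = 0 with nu^2 = 0, so nu = 0; the solution bounded at x = 0 is J_0(x).
Frobenius at x = 0: indicial roots ±nu; for r = nu the recurrence k(k + 2nu) c_k = -c_{k-2} gives the standard series J_nu(x) = sum_{k>=0} (-1)^k / (k! (k+nu)!) (x/2)^(2k+nu). Evaluate the first 5 terms:
  k = 0: (-1)^0 / (0! * 0! * 2^0) x^0 = 1/(1*1*1) x^0 = (1) x^0
  k = 1: (-1)^1 / (1! * 1! * 2^2) x^2 = -1/(1*1*4) x^2 = (-1/4) x^2
  k = 2: (-1)^2 / (2! * 2! * 2^4) x^4 = 1/(2*2*16) x^4 = (1/64) x^4
  k = 3: (-1)^3 / (3! * 3! * 2^6) x^6 = -1/(6*6*64) x^6 = (-1/2304) x^6
  k = 4: (-1)^4 / (4! * 4! * 2^8) x^8 = 1/(24*24*256) x^8 = (1/147456) x^8
Hence J_0(x) = x^8/147456 - x^6/2304 + x^4/64 - x^2/4 + 1 + ....

J_0(x); series = x^8/147456 - x^6/2304 + x^4/64 - x^2/4 + 1


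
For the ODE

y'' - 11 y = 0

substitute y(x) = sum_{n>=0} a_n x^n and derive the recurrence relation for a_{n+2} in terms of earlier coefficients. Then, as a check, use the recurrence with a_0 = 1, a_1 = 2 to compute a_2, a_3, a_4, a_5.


Substitute y = sum_n a_n x^n into y'' + (const) y = 0.
y''(x) = sum_{n>=0} (n+2)(n+1) a_{n+2} x^n.
The ODE becomes sum_n [(n+2)(n+1) a_{n+2} - 11 a_n] x^n = 0.
Setting each coefficient to zero gives the recurrence:
  (n+2)(n+1) a_{n+2} - 11 a_n = 0,
  a_{n+2} = 11 / ((n+1)(n+2)) a_n.

Check with a_0 = 1, a_1 = 2 (apply the recurrence for n = 0, 1, 2, 3): a_0 = 1, a_1 = 2, a_2 = 11/2, a_3 = 11/3, a_4 = 121/24, a_5 = 121/60.

a_{n+2} = 11/((n+1)(n+2)) * a_n; check: a_0 = 1, a_1 = 2, a_2 = 11/2, a_3 = 11/3, a_4 = 121/24, a_5 = 121/60


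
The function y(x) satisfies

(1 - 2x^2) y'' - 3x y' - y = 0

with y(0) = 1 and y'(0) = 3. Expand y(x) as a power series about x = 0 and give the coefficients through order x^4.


Ansatz: y(x) = sum_{n>=0} a_n x^n, so y'(x) = sum_{n>=1} n a_n x^(n-1) and y''(x) = sum_{n>=2} n(n-1) a_n x^(n-2).
Substitute into P(x) y'' + Q(x) y' + R(x) y = 0 with P(x) = 1 - 2x^2, Q(x) = -3x, R(x) = -1, and match powers of x.
Initial conditions: a_0 = 1, a_1 = 3.
Setting the coefficient of each power of x to zero and solving order by order (substituting the coefficients already found):
  x^0: 2 a_2 - a_0 = 0  ->  2 a_2 = a_0 = 1  ->  a_2 = 1/2
  x^1: 6 a_3 - 4 a_1 = 0  ->  6 a_3 = 4 a_1 = 12  ->  a_3 = 2
  x^2: 12 a_4 - 11 a_2 = 0  ->  12 a_4 = 11 a_2 = 11/2  ->  a_4 = 11/24
Truncated series: y(x) = 1 + 3 x + (1/2) x^2 + 2 x^3 + (11/24) x^4 + O(x^5).

a_0 = 1; a_1 = 3; a_2 = 1/2; a_3 = 2; a_4 = 11/24


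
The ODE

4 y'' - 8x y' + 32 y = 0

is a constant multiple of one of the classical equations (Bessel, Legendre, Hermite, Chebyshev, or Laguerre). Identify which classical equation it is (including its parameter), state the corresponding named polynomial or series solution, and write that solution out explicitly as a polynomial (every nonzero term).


All three coefficients share the factor 4; dividing through by 4 gives  y'' - 2x y' + 8 y = 0.
This matches the Hermite equation y'' - 2x y' + 2n y = 0 with 2n = 8, so n = 4; the polynomial solution is H_4(x).
With y = sum_k a_k x^k, matching x^k gives (k+2)(k+1) a_{k+2} = 2(k - n) a_k = 2(k - 4) a_k. The right side vanishes at k = 4, so the series with the parity of 4 terminates at degree 4.
Standard normalization: leading coefficient of H_n is 2^n, so a_4 = 2^4 = 16. Work downward with a_k = (k+1)(k+2) a_{k+2} / (2(k - n)):
  a_2 = (3)(4)(16) / (2(2 - 4)) = 192/(-4) = -48
  a_0 = (1)(2)(-48) / (2(0 - 4)) = -96/(-8) = 12
Hence H_4(x) = 16 x^4 - 48 x^2 + 12.

H_4(x); series = 16 x^4 - 48 x^2 + 12


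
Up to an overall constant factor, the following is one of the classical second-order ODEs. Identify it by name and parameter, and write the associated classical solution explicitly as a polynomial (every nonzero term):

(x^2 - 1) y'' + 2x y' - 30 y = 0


All three coefficients share the factor -1; dividing through by -1 gives  (1 - x^2) y'' - 2x y' + 30 y = 0.
This matches the Legendre equation (1 - x^2) y'' - 2x y' + n(n+1) y = 0 (note the -2x y' term) with n(n+1) = 30, so n = 5; the polynomial solution is P_5(x).
With y = sum_k a_k x^k, matching x^k gives (k+2)(k+1) a_{k+2} = [k(k+1) - n(n+1)] a_k = (k - 5)(k + 6) a_k. The right side vanishes at k = 5, so the series with the parity of 5 terminates at degree 5.
Standard normalization (P_n(1) = 1): leading coefficient (2n)!/(2^n (n!)^2) = 3628800/(32*14400) = 63/8, so a_5 = 63/8. Work downward with a_k = (k+1)(k+2) a_{k+2} / ((k - 5)(k + 6)):
  a_3 = (4)(5)(63/8) / ((3 - 5)(3 + 6)) = (315/2)/(-18) = -35/4
  a_1 = (2)(3)(-35/4) / ((1 - 5)(1 + 6)) = (-105/2)/(-28) = 15/8
Hence P_5(x) = 63 x^5/8 - 35 x^3/4 + 15 x/8.

P_5(x); series = 63 x^5/8 - 35 x^3/4 + 15 x/8


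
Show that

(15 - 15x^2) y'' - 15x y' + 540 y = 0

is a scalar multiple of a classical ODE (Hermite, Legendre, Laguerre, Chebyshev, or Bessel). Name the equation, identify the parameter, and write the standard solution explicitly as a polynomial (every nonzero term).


All three coefficients share the factor 15; dividing through by 15 gives  (1 - x^2) y'' - x y' + 36 y = 0.
This matches the Chebyshev equation (1 - x^2) y'' - x y' + n^2 y = 0 (note the -x y' term, not -2x y') with n^2 = 36, so n = 6; the polynomial solution is T_6(x).
With y = sum_k a_k x^k, matching x^k gives (k+2)(k+1) a_{k+2} = (k^2 - n^2) a_k = (k - 6)(k + 6) a_k. The right side vanishes at k = 6, so the series with the parity of 6 terminates at degree 6.
Standard normalization: leading coefficient of T_n is 2^(n-1), so a_6 = 2^5 = 32. Work downward with a_k = (k+1)(k+2) a_{k+2} / ((k - 6)(k + 6)):
  a_4 = (5)(6)(32) / ((4 - 6)(4 + 6)) = 960/(-20) = -48
  a_2 = (3)(4)(-48) / ((2 - 6)(2 + 6)) = -576/(-32) = 18
  a_0 = (1)(2)(18) / ((0 - 6)(0 + 6)) = 36/(-36) = -1
Hence T_6(x) = 32 x^6 - 48 x^4 + 18 x^2 - 1.

T_6(x); series = 32 x^6 - 48 x^4 + 18 x^2 - 1


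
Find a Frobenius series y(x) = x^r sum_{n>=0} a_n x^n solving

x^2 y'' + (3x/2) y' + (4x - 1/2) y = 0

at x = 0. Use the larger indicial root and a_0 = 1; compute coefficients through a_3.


Write in Frobenius form y'' + (p(x)/x) y' + (q(x)/x^2) y = 0:
  p(x) = 3/2,  q(x) = 4x - 1/2.
Indicial equation: r(r-1) + (3/2) r + (-1/2) = 0 -> roots r_1 = 1/2, r_2 = -1.
Take r = r_1 = 1/2. Let y(x) = x^r sum_{n>=0} a_n x^n with a_0 = 1.
Substitute y = x^r sum a_n x^n and match x^{r+n}. The recurrence is
  D(n) a_n + 4 a_{n-1} = 0,  where D(n) = (r+n)(r+n-1) + (3/2)(r+n) + (-1/2).
  a_n = -4 / D(n) * a_{n-1}.
Since the indicial polynomial factors as (r - r_1)(r - r_2), D(n) = (r_1 + n - r_1)(r_1 + n - r_2) = n(n + 3/2).
Evaluating step by step (a_0 = 1):
  n = 1: D(1) = 1(1 + 3/2) = 5/2; numerator = -4(1) = -4; a_1 = (-4)/(5/2) = -8/5
  n = 2: D(2) = 2(2 + 3/2) = 7; numerator = -4(-8/5) = 32/5; a_2 = (32/5)/(7) = 32/35
  n = 3: D(3) = 3(3 + 3/2) = 27/2; numerator = -4(32/35) = -128/35; a_3 = (-128/35)/(27/2) = -256/945

r = 1/2; a_0 = 1; a_1 = -8/5; a_2 = 32/35; a_3 = -256/945


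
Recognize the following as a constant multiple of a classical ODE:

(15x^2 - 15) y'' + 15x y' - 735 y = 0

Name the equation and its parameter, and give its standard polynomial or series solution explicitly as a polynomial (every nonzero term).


All three coefficients share the factor -15; dividing through by -15 gives  (1 - x^2) y'' - x y' + 49 y = 0.
This matches the Chebyshev equation (1 - x^2) y'' - x y' + n^2 y = 0 (note the -x y' term, not -2x y') with n^2 = 49, so n = 7; the polynomial solution is T_7(x).
With y = sum_k a_k x^k, matching x^k gives (k+2)(k+1) a_{k+2} = (k^2 - n^2) a_k = (k - 7)(k + 7) a_k. The right side vanishes at k = 7, so the series with the parity of 7 terminates at degree 7.
Standard normalization: leading coefficient of T_n is 2^(n-1), so a_7 = 2^6 = 64. Work downward with a_k = (k+1)(k+2) a_{k+2} / ((k - 7)(k + 7)):
  a_5 = (6)(7)(64) / ((5 - 7)(5 + 7)) = 2688/(-24) = -112
  a_3 = (4)(5)(-112) / ((3 - 7)(3 + 7)) = -2240/(-40) = 56
  a_1 = (2)(3)(56) / ((1 - 7)(1 + 7)) = 336/(-48) = -7
Hence T_7(x) = 64 x^7 - 112 x^5 + 56 x^3 - 7 x.

T_7(x); series = 64 x^7 - 112 x^5 + 56 x^3 - 7 x


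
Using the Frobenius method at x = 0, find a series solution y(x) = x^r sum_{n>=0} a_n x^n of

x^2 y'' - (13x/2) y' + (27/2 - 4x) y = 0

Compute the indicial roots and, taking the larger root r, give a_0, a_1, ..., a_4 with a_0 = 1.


Write in Frobenius form y'' + (p(x)/x) y' + (q(x)/x^2) y = 0:
  p(x) = -13/2,  q(x) = 27/2 - 4x.
Indicial equation: r(r-1) + (-13/2) r + (27/2) = 0 -> roots r_1 = 9/2, r_2 = 3.
Take r = r_1 = 9/2. Let y(x) = x^r sum_{n>=0} a_n x^n with a_0 = 1.
Substitute y = x^r sum a_n x^n and match x^{r+n}. The recurrence is
  D(n) a_n - 4 a_{n-1} = 0,  where D(n) = (r+n)(r+n-1) + (-13/2)(r+n) + (27/2).
  a_n = 4 / D(n) * a_{n-1}.
Since the indicial polynomial factors as (r - r_1)(r - r_2), D(n) = (r_1 + n - r_1)(r_1 + n - r_2) = n(n + 3/2).
Evaluating step by step (a_0 = 1):
  n = 1: D(1) = 1(1 + 3/2) = 5/2; numerator = 4(1) = 4; a_1 = (4)/(5/2) = 8/5
  n = 2: D(2) = 2(2 + 3/2) = 7; numerator = 4(8/5) = 32/5; a_2 = (32/5)/(7) = 32/35
  n = 3: D(3) = 3(3 + 3/2) = 27/2; numerator = 4(32/35) = 128/35; a_3 = (128/35)/(27/2) = 256/945
  n = 4: D(4) = 4(4 + 3/2) = 22; numerator = 4(256/945) = 1024/945; a_4 = (1024/945)/(22) = 512/10395

r = 9/2; a_0 = 1; a_1 = 8/5; a_2 = 32/35; a_3 = 256/945; a_4 = 512/10395


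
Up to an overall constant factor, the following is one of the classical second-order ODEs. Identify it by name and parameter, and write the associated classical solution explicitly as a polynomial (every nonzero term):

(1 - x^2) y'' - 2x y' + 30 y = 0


The equation is already in a standard form:  (1 - x^2) y'' - 2x y' + 30 y = 0.
This matches the Legendre equation (1 - x^2) y'' - 2x y' + n(n+1) y = 0 (note the -2x y' term) with n(n+1) = 30, so n = 5; the polynomial solution is P_5(x).
With y = sum_k a_k x^k, matching x^k gives (k+2)(k+1) a_{k+2} = [k(k+1) - n(n+1)] a_k = (k - 5)(k + 6) a_k. The right side vanishes at k = 5, so the series with the parity of 5 terminates at degree 5.
Standard normalization (P_n(1) = 1): leading coefficient (2n)!/(2^n (n!)^2) = 3628800/(32*14400) = 63/8, so a_5 = 63/8. Work downward with a_k = (k+1)(k+2) a_{k+2} / ((k - 5)(k + 6)):
  a_3 = (4)(5)(63/8) / ((3 - 5)(3 + 6)) = (315/2)/(-18) = -35/4
  a_1 = (2)(3)(-35/4) / ((1 - 5)(1 + 6)) = (-105/2)/(-28) = 15/8
Hence P_5(x) = 63 x^5/8 - 35 x^3/4 + 15 x/8.

P_5(x); series = 63 x^5/8 - 35 x^3/4 + 15 x/8


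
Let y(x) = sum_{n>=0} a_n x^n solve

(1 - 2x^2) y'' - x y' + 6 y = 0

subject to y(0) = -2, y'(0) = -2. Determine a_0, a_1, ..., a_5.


Ansatz: y(x) = sum_{n>=0} a_n x^n, so y'(x) = sum_{n>=1} n a_n x^(n-1) and y''(x) = sum_{n>=2} n(n-1) a_n x^(n-2).
Substitute into P(x) y'' + Q(x) y' + R(x) y = 0 with P(x) = 1 - 2x^2, Q(x) = -x, R(x) = 6, and match powers of x.
Initial conditions: a_0 = -2, a_1 = -2.
Setting the coefficient of each power of x to zero and solving order by order (substituting the coefficients already found):
  x^0: 2 a_2 + 6 a_0 = 0  ->  2 a_2 = -6 a_0 = 12  ->  a_2 = 6
  x^1: 6 a_3 + 5 a_1 = 0  ->  6 a_3 = -5 a_1 = 10  ->  a_3 = 5/3
  x^2: 12 a_4 = 0  ->  a_4 = 0
  x^3: 20 a_5 - 9 a_3 = 0  ->  20 a_5 = 9 a_3 = 15  ->  a_5 = 3/4
Truncated series: y(x) = -2 - 2 x + 6 x^2 + (5/3) x^3 + (3/4) x^5 + O(x^6).

a_0 = -2; a_1 = -2; a_2 = 6; a_3 = 5/3; a_4 = 0; a_5 = 3/4


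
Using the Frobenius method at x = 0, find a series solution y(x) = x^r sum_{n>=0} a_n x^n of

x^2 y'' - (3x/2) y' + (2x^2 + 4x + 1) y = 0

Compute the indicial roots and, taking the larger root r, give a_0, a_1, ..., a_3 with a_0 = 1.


Write in Frobenius form y'' + (p(x)/x) y' + (q(x)/x^2) y = 0:
  p(x) = -3/2,  q(x) = 2x^2 + 4x + 1.
Indicial equation: r(r-1) + (-3/2) r + (1) = 0 -> roots r_1 = 2, r_2 = 1/2.
Take r = r_1 = 2. Let y(x) = x^r sum_{n>=0} a_n x^n with a_0 = 1.
Substitute y = x^r sum a_n x^n and match x^{r+n}. The recurrence is
  D(n) a_n + 4 a_{n-1} + 2 a_{n-2} = 0,  where D(n) = (r+n)(r+n-1) + (-3/2)(r+n) + (1).
  a_n = [-4 a_{n-1} - 2 a_{n-2}] / D(n).
Since the indicial polynomial factors as (r - r_1)(r - r_2), D(n) = (r_1 + n - r_1)(r_1 + n - r_2) = n(n + 3/2).
Evaluating step by step (a_0 = 1):
  n = 1: D(1) = 1(1 + 3/2) = 5/2; numerator = -4(1) = -4; a_1 = (-4)/(5/2) = -8/5
  n = 2: D(2) = 2(2 + 3/2) = 7; numerator = -4(-8/5) - 2(1) = 22/5; a_2 = (22/5)/(7) = 22/35
  n = 3: D(3) = 3(3 + 3/2) = 27/2; numerator = -4(22/35) - 2(-8/5) = 24/35; a_3 = (24/35)/(27/2) = 16/315

r = 2; a_0 = 1; a_1 = -8/5; a_2 = 22/35; a_3 = 16/315


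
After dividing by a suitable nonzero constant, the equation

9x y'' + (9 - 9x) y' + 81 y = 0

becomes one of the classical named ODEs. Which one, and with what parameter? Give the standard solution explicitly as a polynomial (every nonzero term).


All three coefficients share the factor 9; dividing through by 9 gives  x y'' + (1 - x) y' + 9 y = 0.
This matches the Laguerre equation x y'' + (1 - x) y' + n y = 0 with n = 9; the polynomial solution is L_9(x).
With y = sum_k a_k x^k, matching x^k gives (k+1)k a_{k+1} + (k+1) a_{k+1} - k a_k + n a_k = 0, i.e. (k+1)^2 a_{k+1} = (k - n) a_k = (k - 9) a_k. The right side vanishes at k = 9, so the series terminates at degree 9.
Standard normalization L_n(0) = 1 gives a_0 = 1. Work upward with a_{k+1} = (k - 9) a_k / (k+1)^2:
  a_1 = (0 - 9)(1) / 1^2 = -9/1 = -9
  a_2 = (1 - 9)(-9) / 2^2 = 72/4 = 18
  a_3 = (2 - 9)(18) / 3^2 = -126/9 = -14
  a_4 = (3 - 9)(-14) / 4^2 = 84/16 = 21/4
  a_5 = (4 - 9)(21/4) / 5^2 = (-105/4)/25 = -21/20
  a_6 = (5 - 9)(-21/20) / 6^2 = (21/5)/36 = 7/60
  a_7 = (6 - 9)(7/60) / 7^2 = (-7/20)/49 = -1/140
  a_8 = (7 - 9)(-1/140) / 8^2 = (1/70)/64 = 1/4480
  a_9 = (8 - 9)(1/4480) / 9^2 = (-1/4480)/81 = -1/362880
Hence L_9(x) = -x^9/362880 + x^8/4480 - x^7/140 + 7 x^6/60 - 21 x^5/20 + 21 x^4/4 - 14 x^3 + 18 x^2 - 9 x + 1.

L_9(x); series = -x^9/362880 + x^8/4480 - x^7/140 + 7 x^6/60 - 21 x^5/20 + 21 x^4/4 - 14 x^3 + 18 x^2 - 9 x + 1


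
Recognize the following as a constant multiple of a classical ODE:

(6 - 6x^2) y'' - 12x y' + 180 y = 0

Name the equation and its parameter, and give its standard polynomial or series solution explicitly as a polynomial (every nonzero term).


All three coefficients share the factor 6; dividing through by 6 gives  (1 - x^2) y'' - 2x y' + 30 y = 0.
This matches the Legendre equation (1 - x^2) y'' - 2x y' + n(n+1) y = 0 (note the -2x y' term) with n(n+1) = 30, so n = 5; the polynomial solution is P_5(x).
With y = sum_k a_k x^k, matching x^k gives (k+2)(k+1) a_{k+2} = [k(k+1) - n(n+1)] a_k = (k - 5)(k + 6) a_k. The right side vanishes at k = 5, so the series with the parity of 5 terminates at degree 5.
Standard normalization (P_n(1) = 1): leading coefficient (2n)!/(2^n (n!)^2) = 3628800/(32*14400) = 63/8, so a_5 = 63/8. Work downward with a_k = (k+1)(k+2) a_{k+2} / ((k - 5)(k + 6)):
  a_3 = (4)(5)(63/8) / ((3 - 5)(3 + 6)) = (315/2)/(-18) = -35/4
  a_1 = (2)(3)(-35/4) / ((1 - 5)(1 + 6)) = (-105/2)/(-28) = 15/8
Hence P_5(x) = 63 x^5/8 - 35 x^3/4 + 15 x/8.

P_5(x); series = 63 x^5/8 - 35 x^3/4 + 15 x/8


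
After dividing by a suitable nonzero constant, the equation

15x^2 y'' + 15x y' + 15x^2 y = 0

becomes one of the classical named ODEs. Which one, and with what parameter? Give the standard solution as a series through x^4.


All three coefficients share the factor 15; dividing through by 15 gives  x^2 y'' + x y' + x^2 y = 0.
This matches the Bessel equation x^2 y'' + x y' + (x^2 - nu^2) y = 0 with nu^2 = 0, so nu = 0; the solution bounded at x = 0 is J_0(x).
Frobenius at x = 0: indicial roots ±nu; for r = nu the recurrence k(k + 2nu) c_k = -c_{k-2} gives the standard series J_nu(x) = sum_{k>=0} (-1)^k / (k! (k+nu)!) (x/2)^(2k+nu). Evaluate the first 3 terms:
  k = 0: (-1)^0 / (0! * 0! * 2^0) x^0 = 1/(1*1*1) x^0 = (1) x^0
  k = 1: (-1)^1 / (1! * 1! * 2^2) x^2 = -1/(1*1*4) x^2 = (-1/4) x^2
  k = 2: (-1)^2 / (2! * 2! * 2^4) x^4 = 1/(2*2*16) x^4 = (1/64) x^4
Hence J_0(x) = x^4/64 - x^2/4 + 1 + ....

J_0(x); series = x^4/64 - x^2/4 + 1


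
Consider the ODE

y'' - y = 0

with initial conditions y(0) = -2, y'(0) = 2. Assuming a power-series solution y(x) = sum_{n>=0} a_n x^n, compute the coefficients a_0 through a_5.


Ansatz: y(x) = sum_{n>=0} a_n x^n, so y'(x) = sum_{n>=1} n a_n x^(n-1) and y''(x) = sum_{n>=2} n(n-1) a_n x^(n-2).
Substitute into P(x) y'' + Q(x) y' + R(x) y = 0 with P(x) = 1, Q(x) = 0, R(x) = -1, and match powers of x.
Initial conditions: a_0 = -2, a_1 = 2.
Setting the coefficient of each power of x to zero and solving order by order (substituting the coefficients already found):
  x^0: 2 a_2 - a_0 = 0  ->  2 a_2 = a_0 = -2  ->  a_2 = -1
  x^1: 6 a_3 - a_1 = 0  ->  6 a_3 = a_1 = 2  ->  a_3 = 1/3
  x^2: 12 a_4 - a_2 = 0  ->  12 a_4 = a_2 = -1  ->  a_4 = -1/12
  x^3: 20 a_5 - a_3 = 0  ->  20 a_5 = a_3 = 1/3  ->  a_5 = 1/60
Truncated series: y(x) = -2 + 2 x - x^2 + (1/3) x^3 - (1/12) x^4 + (1/60) x^5 + O(x^6).

a_0 = -2; a_1 = 2; a_2 = -1; a_3 = 1/3; a_4 = -1/12; a_5 = 1/60


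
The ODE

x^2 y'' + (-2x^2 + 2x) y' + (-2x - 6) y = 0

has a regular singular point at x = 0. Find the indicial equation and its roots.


Divide by x^2 to reach normal form y'' + P_1(x) y' + P_2(x) y = 0 with P_1(x) = -2 + 2/x and P_2(x) = -2/x - 6/x^2.
x = 0 is a singular point because the y'-coefficient -2 + 2/x has a pole at x = 0 and the y-coefficient -2/x - 6/x^2 has a pole at x = 0.
It is a regular singular point because x P_1(x) = p(x) = 2 - 2x and x^2 P_2(x) = q(x) = -2x - 6 are polynomials, hence analytic at x = 0.
p(0) = 2,  q(0) = -6.
Indicial equation: r(r-1) + p(0) r + q(0) = 0, i.e. r^2 + (p(0) - 1) r + q(0) = 0, i.e. r^2 + 1 r - 6 = 0.
Discriminant: (1)^2 - 4(-6) = 25, so r = (-1 ± 5)/2.
Solving: r_1 = 2, r_2 = -3.

indicial: r^2 + 1 r - 6 = 0; roots r_1 = 2, r_2 = -3


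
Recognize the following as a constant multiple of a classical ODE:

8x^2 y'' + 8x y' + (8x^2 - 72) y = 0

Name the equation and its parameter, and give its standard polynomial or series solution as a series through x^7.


All three coefficients share the factor 8; dividing through by 8 gives  x^2 y'' + x y' + (x^2 - 9) y = 0.
This matches the Bessel equation x^2 y'' + x y' + (x^2 - nu^2) y = 0 with nu^2 = 9, so nu = 3; the solution bounded at x = 0 is J_3(x).
Frobenius at x = 0: indicial roots ±nu; for r = nu the recurrence k(k + 2nu) c_k = -c_{k-2} gives the standard series J_nu(x) = sum_{k>=0} (-1)^k / (k! (k+nu)!) (x/2)^(2k+nu). Evaluate the first 3 terms:
  k = 0: (-1)^0 / (0! * 3! * 2^3) x^3 = 1/(1*6*8) x^3 = (1/48) x^3
  k = 1: (-1)^1 / (1! * 4! * 2^5) x^5 = -1/(1*24*32) x^5 = (-1/768) x^5
  k = 2: (-1)^2 / (2! * 5! * 2^7) x^7 = 1/(2*120*128) x^7 = (1/30720) x^7
Hence J_3(x) = x^7/30720 - x^5/768 + x^3/48 + ....

J_3(x); series = x^7/30720 - x^5/768 + x^3/48


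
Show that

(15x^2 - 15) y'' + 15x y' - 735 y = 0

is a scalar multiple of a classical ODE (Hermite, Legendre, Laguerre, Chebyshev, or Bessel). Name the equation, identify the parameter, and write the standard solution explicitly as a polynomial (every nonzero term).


All three coefficients share the factor -15; dividing through by -15 gives  (1 - x^2) y'' - x y' + 49 y = 0.
This matches the Chebyshev equation (1 - x^2) y'' - x y' + n^2 y = 0 (note the -x y' term, not -2x y') with n^2 = 49, so n = 7; the polynomial solution is T_7(x).
With y = sum_k a_k x^k, matching x^k gives (k+2)(k+1) a_{k+2} = (k^2 - n^2) a_k = (k - 7)(k + 7) a_k. The right side vanishes at k = 7, so the series with the parity of 7 terminates at degree 7.
Standard normalization: leading coefficient of T_n is 2^(n-1), so a_7 = 2^6 = 64. Work downward with a_k = (k+1)(k+2) a_{k+2} / ((k - 7)(k + 7)):
  a_5 = (6)(7)(64) / ((5 - 7)(5 + 7)) = 2688/(-24) = -112
  a_3 = (4)(5)(-112) / ((3 - 7)(3 + 7)) = -2240/(-40) = 56
  a_1 = (2)(3)(56) / ((1 - 7)(1 + 7)) = 336/(-48) = -7
Hence T_7(x) = 64 x^7 - 112 x^5 + 56 x^3 - 7 x.

T_7(x); series = 64 x^7 - 112 x^5 + 56 x^3 - 7 x


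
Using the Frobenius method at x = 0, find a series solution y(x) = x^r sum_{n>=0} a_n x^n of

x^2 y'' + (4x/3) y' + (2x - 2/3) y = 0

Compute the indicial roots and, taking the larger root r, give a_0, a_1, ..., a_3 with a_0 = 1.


Write in Frobenius form y'' + (p(x)/x) y' + (q(x)/x^2) y = 0:
  p(x) = 4/3,  q(x) = 2x - 2/3.
Indicial equation: r(r-1) + (4/3) r + (-2/3) = 0 -> roots r_1 = 2/3, r_2 = -1.
Take r = r_1 = 2/3. Let y(x) = x^r sum_{n>=0} a_n x^n with a_0 = 1.
Substitute y = x^r sum a_n x^n and match x^{r+n}. The recurrence is
  D(n) a_n + 2 a_{n-1} = 0,  where D(n) = (r+n)(r+n-1) + (4/3)(r+n) + (-2/3).
  a_n = -2 / D(n) * a_{n-1}.
Since the indicial polynomial factors as (r - r_1)(r - r_2), D(n) = (r_1 + n - r_1)(r_1 + n - r_2) = n(n + 5/3).
Evaluating step by step (a_0 = 1):
  n = 1: D(1) = 1(1 + 5/3) = 8/3; numerator = -2(1) = -2; a_1 = (-2)/(8/3) = -3/4
  n = 2: D(2) = 2(2 + 5/3) = 22/3; numerator = -2(-3/4) = 3/2; a_2 = (3/2)/(22/3) = 9/44
  n = 3: D(3) = 3(3 + 5/3) = 14; numerator = -2(9/44) = -9/22; a_3 = (-9/22)/(14) = -9/308

r = 2/3; a_0 = 1; a_1 = -3/4; a_2 = 9/44; a_3 = -9/308


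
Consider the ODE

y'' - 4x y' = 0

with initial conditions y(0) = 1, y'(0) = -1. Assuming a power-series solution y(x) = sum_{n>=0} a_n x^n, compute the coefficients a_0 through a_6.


Ansatz: y(x) = sum_{n>=0} a_n x^n, so y'(x) = sum_{n>=1} n a_n x^(n-1) and y''(x) = sum_{n>=2} n(n-1) a_n x^(n-2).
Substitute into P(x) y'' + Q(x) y' + R(x) y = 0 with P(x) = 1, Q(x) = -4x, R(x) = 0, and match powers of x.
Initial conditions: a_0 = 1, a_1 = -1.
Setting the coefficient of each power of x to zero and solving order by order (substituting the coefficients already found):
  x^0: 2 a_2 = 0  ->  a_2 = 0
  x^1: 6 a_3 - 4 a_1 = 0  ->  6 a_3 = 4 a_1 = -4  ->  a_3 = -2/3
  x^2: 12 a_4 - 8 a_2 = 0  ->  12 a_4 = 8 a_2 = 0  ->  a_4 = 0
  x^3: 20 a_5 - 12 a_3 = 0  ->  20 a_5 = 12 a_3 = -8  ->  a_5 = -2/5
  x^4: 30 a_6 - 16 a_4 = 0  ->  30 a_6 = 16 a_4 = 0  ->  a_6 = 0
Truncated series: y(x) = 1 - x - (2/3) x^3 - (2/5) x^5 + O(x^7).

a_0 = 1; a_1 = -1; a_2 = 0; a_3 = -2/3; a_4 = 0; a_5 = -2/5; a_6 = 0


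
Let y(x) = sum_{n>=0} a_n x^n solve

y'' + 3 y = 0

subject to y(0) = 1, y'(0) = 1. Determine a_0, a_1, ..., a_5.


Ansatz: y(x) = sum_{n>=0} a_n x^n, so y'(x) = sum_{n>=1} n a_n x^(n-1) and y''(x) = sum_{n>=2} n(n-1) a_n x^(n-2).
Substitute into P(x) y'' + Q(x) y' + R(x) y = 0 with P(x) = 1, Q(x) = 0, R(x) = 3, and match powers of x.
Initial conditions: a_0 = 1, a_1 = 1.
Setting the coefficient of each power of x to zero and solving order by order (substituting the coefficients already found):
  x^0: 2 a_2 + 3 a_0 = 0  ->  2 a_2 = -3 a_0 = -3  ->  a_2 = -3/2
  x^1: 6 a_3 + 3 a_1 = 0  ->  6 a_3 = -3 a_1 = -3  ->  a_3 = -1/2
  x^2: 12 a_4 + 3 a_2 = 0  ->  12 a_4 = -3 a_2 = 9/2  ->  a_4 = 3/8
  x^3: 20 a_5 + 3 a_3 = 0  ->  20 a_5 = -3 a_3 = 3/2  ->  a_5 = 3/40
Truncated series: y(x) = 1 + x - (3/2) x^2 - (1/2) x^3 + (3/8) x^4 + (3/40) x^5 + O(x^6).

a_0 = 1; a_1 = 1; a_2 = -3/2; a_3 = -1/2; a_4 = 3/8; a_5 = 3/40


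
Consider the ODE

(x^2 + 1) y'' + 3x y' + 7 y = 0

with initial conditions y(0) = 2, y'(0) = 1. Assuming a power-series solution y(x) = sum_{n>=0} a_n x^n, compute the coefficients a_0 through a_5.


Ansatz: y(x) = sum_{n>=0} a_n x^n, so y'(x) = sum_{n>=1} n a_n x^(n-1) and y''(x) = sum_{n>=2} n(n-1) a_n x^(n-2).
Substitute into P(x) y'' + Q(x) y' + R(x) y = 0 with P(x) = x^2 + 1, Q(x) = 3x, R(x) = 7, and match powers of x.
Initial conditions: a_0 = 2, a_1 = 1.
Setting the coefficient of each power of x to zero and solving order by order (substituting the coefficients already found):
  x^0: 2 a_2 + 7 a_0 = 0  ->  2 a_2 = -7 a_0 = -14  ->  a_2 = -7
  x^1: 6 a_3 + 10 a_1 = 0  ->  6 a_3 = -10 a_1 = -10  ->  a_3 = -5/3
  x^2: 12 a_4 + 15 a_2 = 0  ->  12 a_4 = -15 a_2 = 105  ->  a_4 = 35/4
  x^3: 20 a_5 + 22 a_3 = 0  ->  20 a_5 = -22 a_3 = 110/3  ->  a_5 = 11/6
Truncated series: y(x) = 2 + x - 7 x^2 - (5/3) x^3 + (35/4) x^4 + (11/6) x^5 + O(x^6).

a_0 = 2; a_1 = 1; a_2 = -7; a_3 = -5/3; a_4 = 35/4; a_5 = 11/6


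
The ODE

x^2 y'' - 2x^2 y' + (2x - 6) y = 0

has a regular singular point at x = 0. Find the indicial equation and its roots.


Divide by x^2 to reach normal form y'' + P_1(x) y' + P_2(x) y = 0 with P_1(x) = -2 and P_2(x) = 2/x - 6/x^2.
x = 0 is a singular point because the y-coefficient 2/x - 6/x^2 has a pole at x = 0.
It is a regular singular point because x P_1(x) = p(x) = -2x and x^2 P_2(x) = q(x) = 2x - 6 are polynomials, hence analytic at x = 0.
p(0) = 0,  q(0) = -6.
Indicial equation: r(r-1) + p(0) r + q(0) = 0, i.e. r^2 + (p(0) - 1) r + q(0) = 0, i.e. r^2 - 1 r - 6 = 0.
Discriminant: (-1)^2 - 4(-6) = 25, so r = (1 ± 5)/2.
Solving: r_1 = 3, r_2 = -2.

indicial: r^2 - 1 r - 6 = 0; roots r_1 = 3, r_2 = -2


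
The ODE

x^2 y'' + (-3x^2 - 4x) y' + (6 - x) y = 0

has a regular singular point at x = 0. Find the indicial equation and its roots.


Divide by x^2 to reach normal form y'' + P_1(x) y' + P_2(x) y = 0 with P_1(x) = -3 - 4/x and P_2(x) = -1/x + 6/x^2.
x = 0 is a singular point because the y'-coefficient -3 - 4/x has a pole at x = 0 and the y-coefficient -1/x + 6/x^2 has a pole at x = 0.
It is a regular singular point because x P_1(x) = p(x) = -3x - 4 and x^2 P_2(x) = q(x) = 6 - x are polynomials, hence analytic at x = 0.
p(0) = -4,  q(0) = 6.
Indicial equation: r(r-1) + p(0) r + q(0) = 0, i.e. r^2 + (p(0) - 1) r + q(0) = 0, i.e. r^2 - 5 r + 6 = 0.
Discriminant: (-5)^2 - 4(6) = 1, so r = (5 ± 1)/2.
Solving: r_1 = 3, r_2 = 2.

indicial: r^2 - 5 r + 6 = 0; roots r_1 = 3, r_2 = 2


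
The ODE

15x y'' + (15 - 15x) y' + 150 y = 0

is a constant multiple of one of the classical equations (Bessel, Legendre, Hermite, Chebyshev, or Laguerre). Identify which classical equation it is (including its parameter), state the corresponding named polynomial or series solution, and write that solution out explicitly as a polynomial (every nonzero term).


All three coefficients share the factor 15; dividing through by 15 gives  x y'' + (1 - x) y' + 10 y = 0.
This matches the Laguerre equation x y'' + (1 - x) y' + n y = 0 with n = 10; the polynomial solution is L_10(x).
With y = sum_k a_k x^k, matching x^k gives (k+1)k a_{k+1} + (k+1) a_{k+1} - k a_k + n a_k = 0, i.e. (k+1)^2 a_{k+1} = (k - n) a_k = (k - 10) a_k. The right side vanishes at k = 10, so the series terminates at degree 10.
Standard normalization L_n(0) = 1 gives a_0 = 1. Work upward with a_{k+1} = (k - 10) a_k / (k+1)^2:
  a_1 = (0 - 10)(1) / 1^2 = -10/1 = -10
  a_2 = (1 - 10)(-10) / 2^2 = 90/4 = 45/2
  a_3 = (2 - 10)(45/2) / 3^2 = -180/9 = -20
  a_4 = (3 - 10)(-20) / 4^2 = 140/16 = 35/4
  a_5 = (4 - 10)(35/4) / 5^2 = (-105/2)/25 = -21/10
  a_6 = (5 - 10)(-21/10) / 6^2 = (21/2)/36 = 7/24
  a_7 = (6 - 10)(7/24) / 7^2 = (-7/6)/49 = -1/42
  a_8 = (7 - 10)(-1/42) / 8^2 = (1/14)/64 = 1/896
  a_9 = (8 - 10)(1/896) / 9^2 = (-1/448)/81 = -1/36288
  a_10 = (9 - 10)(-1/36288) / 10^2 = (1/36288)/100 = 1/3628800
Hence L_10(x) = x^10/3628800 - x^9/36288 + x^8/896 - x^7/42 + 7 x^6/24 - 21 x^5/10 + 35 x^4/4 - 20 x^3 + 45 x^2/2 - 10 x + 1.

L_10(x); series = x^10/3628800 - x^9/36288 + x^8/896 - x^7/42 + 7 x^6/24 - 21 x^5/10 + 35 x^4/4 - 20 x^3 + 45 x^2/2 - 10 x + 1


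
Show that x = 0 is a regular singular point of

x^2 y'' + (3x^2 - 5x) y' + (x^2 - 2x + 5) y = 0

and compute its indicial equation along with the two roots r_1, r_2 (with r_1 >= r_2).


Divide by x^2 to reach normal form y'' + P_1(x) y' + P_2(x) y = 0 with P_1(x) = 3 - 5/x and P_2(x) = 1 - 2/x + 5/x^2.
x = 0 is a singular point because the y'-coefficient 3 - 5/x has a pole at x = 0 and the y-coefficient 1 - 2/x + 5/x^2 has a pole at x = 0.
It is a regular singular point because x P_1(x) = p(x) = 3x - 5 and x^2 P_2(x) = q(x) = x^2 - 2x + 5 are polynomials, hence analytic at x = 0.
p(0) = -5,  q(0) = 5.
Indicial equation: r(r-1) + p(0) r + q(0) = 0, i.e. r^2 + (p(0) - 1) r + q(0) = 0, i.e. r^2 - 6 r + 5 = 0.
Discriminant: (-6)^2 - 4(5) = 16, so r = (6 ± 4)/2.
Solving: r_1 = 5, r_2 = 1.

indicial: r^2 - 6 r + 5 = 0; roots r_1 = 5, r_2 = 1


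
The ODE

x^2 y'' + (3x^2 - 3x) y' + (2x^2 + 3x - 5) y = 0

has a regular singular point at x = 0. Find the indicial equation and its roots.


Divide by x^2 to reach normal form y'' + P_1(x) y' + P_2(x) y = 0 with P_1(x) = 3 - 3/x and P_2(x) = 2 + 3/x - 5/x^2.
x = 0 is a singular point because the y'-coefficient 3 - 3/x has a pole at x = 0 and the y-coefficient 2 + 3/x - 5/x^2 has a pole at x = 0.
It is a regular singular point because x P_1(x) = p(x) = 3x - 3 and x^2 P_2(x) = q(x) = 2x^2 + 3x - 5 are polynomials, hence analytic at x = 0.
p(0) = -3,  q(0) = -5.
Indicial equation: r(r-1) + p(0) r + q(0) = 0, i.e. r^2 + (p(0) - 1) r + q(0) = 0, i.e. r^2 - 4 r - 5 = 0.
Discriminant: (-4)^2 - 4(-5) = 36, so r = (4 ± 6)/2.
Solving: r_1 = 5, r_2 = -1.

indicial: r^2 - 4 r - 5 = 0; roots r_1 = 5, r_2 = -1


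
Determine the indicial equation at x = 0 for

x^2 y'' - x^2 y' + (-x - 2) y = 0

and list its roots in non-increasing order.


Divide by x^2 to reach normal form y'' + P_1(x) y' + P_2(x) y = 0 with P_1(x) = -1 and P_2(x) = -1/x - 2/x^2.
x = 0 is a singular point because the y-coefficient -1/x - 2/x^2 has a pole at x = 0.
It is a regular singular point because x P_1(x) = p(x) = -x and x^2 P_2(x) = q(x) = -x - 2 are polynomials, hence analytic at x = 0.
p(0) = 0,  q(0) = -2.
Indicial equation: r(r-1) + p(0) r + q(0) = 0, i.e. r^2 + (p(0) - 1) r + q(0) = 0, i.e. r^2 - 1 r - 2 = 0.
Discriminant: (-1)^2 - 4(-2) = 9, so r = (1 ± 3)/2.
Solving: r_1 = 2, r_2 = -1.

indicial: r^2 - 1 r - 2 = 0; roots r_1 = 2, r_2 = -1


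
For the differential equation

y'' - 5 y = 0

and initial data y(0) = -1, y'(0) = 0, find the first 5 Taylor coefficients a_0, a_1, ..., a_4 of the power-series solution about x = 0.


Ansatz: y(x) = sum_{n>=0} a_n x^n, so y'(x) = sum_{n>=1} n a_n x^(n-1) and y''(x) = sum_{n>=2} n(n-1) a_n x^(n-2).
Substitute into P(x) y'' + Q(x) y' + R(x) y = 0 with P(x) = 1, Q(x) = 0, R(x) = -5, and match powers of x.
Initial conditions: a_0 = -1, a_1 = 0.
Setting the coefficient of each power of x to zero and solving order by order (substituting the coefficients already found):
  x^0: 2 a_2 - 5 a_0 = 0  ->  2 a_2 = 5 a_0 = -5  ->  a_2 = -5/2
  x^1: 6 a_3 - 5 a_1 = 0  ->  6 a_3 = 5 a_1 = 0  ->  a_3 = 0
  x^2: 12 a_4 - 5 a_2 = 0  ->  12 a_4 = 5 a_2 = -25/2  ->  a_4 = -25/24
Truncated series: y(x) = -1 - (5/2) x^2 - (25/24) x^4 + O(x^5).

a_0 = -1; a_1 = 0; a_2 = -5/2; a_3 = 0; a_4 = -25/24


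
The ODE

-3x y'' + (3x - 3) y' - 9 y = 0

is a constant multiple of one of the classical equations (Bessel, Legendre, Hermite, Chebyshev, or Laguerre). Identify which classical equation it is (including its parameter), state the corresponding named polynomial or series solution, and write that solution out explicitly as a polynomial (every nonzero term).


All three coefficients share the factor -3; dividing through by -3 gives  x y'' + (1 - x) y' + 3 y = 0.
This matches the Laguerre equation x y'' + (1 - x) y' + n y = 0 with n = 3; the polynomial solution is L_3(x).
With y = sum_k a_k x^k, matching x^k gives (k+1)k a_{k+1} + (k+1) a_{k+1} - k a_k + n a_k = 0, i.e. (k+1)^2 a_{k+1} = (k - n) a_k = (k - 3) a_k. The right side vanishes at k = 3, so the series terminates at degree 3.
Standard normalization L_n(0) = 1 gives a_0 = 1. Work upward with a_{k+1} = (k - 3) a_k / (k+1)^2:
  a_1 = (0 - 3)(1) / 1^2 = -3/1 = -3
  a_2 = (1 - 3)(-3) / 2^2 = 6/4 = 3/2
  a_3 = (2 - 3)(3/2) / 3^2 = (-3/2)/9 = -1/6
Hence L_3(x) = -x^3/6 + 3 x^2/2 - 3 x + 1.

L_3(x); series = -x^3/6 + 3 x^2/2 - 3 x + 1


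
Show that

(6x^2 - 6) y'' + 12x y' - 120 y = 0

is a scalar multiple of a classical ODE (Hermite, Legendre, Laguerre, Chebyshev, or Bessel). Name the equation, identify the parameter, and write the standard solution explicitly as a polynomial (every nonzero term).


All three coefficients share the factor -6; dividing through by -6 gives  (1 - x^2) y'' - 2x y' + 20 y = 0.
This matches the Legendre equation (1 - x^2) y'' - 2x y' + n(n+1) y = 0 (note the -2x y' term) with n(n+1) = 20, so n = 4; the polynomial solution is P_4(x).
With y = sum_k a_k x^k, matching x^k gives (k+2)(k+1) a_{k+2} = [k(k+1) - n(n+1)] a_k = (k - 4)(k + 5) a_k. The right side vanishes at k = 4, so the series with the parity of 4 terminates at degree 4.
Standard normalization (P_n(1) = 1): leading coefficient (2n)!/(2^n (n!)^2) = 40320/(16*576) = 35/8, so a_4 = 35/8. Work downward with a_k = (k+1)(k+2) a_{k+2} / ((k - 4)(k + 5)):
  a_2 = (3)(4)(35/8) / ((2 - 4)(2 + 5)) = (105/2)/(-14) = -15/4
  a_0 = (1)(2)(-15/4) / ((0 - 4)(0 + 5)) = (-15/2)/(-20) = 3/8
Hence P_4(x) = 35 x^4/8 - 15 x^2/4 + 3/8.

P_4(x); series = 35 x^4/8 - 15 x^2/4 + 3/8
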